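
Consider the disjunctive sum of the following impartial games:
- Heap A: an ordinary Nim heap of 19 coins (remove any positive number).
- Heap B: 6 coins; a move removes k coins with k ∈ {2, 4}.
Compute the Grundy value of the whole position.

Heap A is a plain Nim heap of size 19, so its Grundy value is 19.
Grundy values for heap B (subtraction set {2, 4}):
g(0) = mex{} = 0
g(1) = mex{} = 0
g(2) = mex{0} = 1
g(3) = mex{0} = 1
g(4) = mex{0,1} = 2
g(5) = mex{0,1} = 2
g(6) = mex{1,2} = 0
So g(6) = 0.
The value of a disjunctive sum is the nim-sum of the parts.
Combined value = 19 ⊕ 0 = 19.

19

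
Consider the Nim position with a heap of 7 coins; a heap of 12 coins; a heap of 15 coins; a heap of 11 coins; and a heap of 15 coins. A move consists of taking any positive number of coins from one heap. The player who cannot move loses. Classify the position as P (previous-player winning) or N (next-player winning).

Nim-sum: 7 ⊕ 12 ⊕ 15 ⊕ 11 ⊕ 15 = 0.
The nim-sum is 0, so this is a P-position: the player to move is in a losing position under optimal play.

P-position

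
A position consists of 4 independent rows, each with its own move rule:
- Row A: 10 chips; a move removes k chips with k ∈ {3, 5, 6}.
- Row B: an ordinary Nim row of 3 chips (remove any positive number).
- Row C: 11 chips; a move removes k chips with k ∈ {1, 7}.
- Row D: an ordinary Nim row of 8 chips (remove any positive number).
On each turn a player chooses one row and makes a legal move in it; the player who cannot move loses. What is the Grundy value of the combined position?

10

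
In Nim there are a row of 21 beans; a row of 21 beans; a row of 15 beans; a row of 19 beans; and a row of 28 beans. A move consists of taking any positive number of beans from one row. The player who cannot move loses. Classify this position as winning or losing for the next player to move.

Nim-sum: 21 ⊕ 21 ⊕ 15 ⊕ 19 ⊕ 28 = 0.
The nim-sum is 0, so this is a P-position: the player to move is in a losing position under optimal play.

Losing position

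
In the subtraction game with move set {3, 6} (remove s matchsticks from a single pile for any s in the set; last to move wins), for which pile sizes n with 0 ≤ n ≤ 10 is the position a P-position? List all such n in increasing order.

0, 1, 2, 9, 10

Compute g(0), g(1), … for moves {3, 6}:
g(0) = mex{} = 0
g(1) = mex{} = 0
g(2) = mex{} = 0
g(3) = mex{0} = 1
g(4) = mex{0} = 1
g(5) = mex{0} = 1
g(6) = mex{0,1} = 2
g(7) = mex{0,1} = 2
g(8) = mex{0,1} = 2
g(9) = mex{1,2} = 0
g(10) = mex{1,2} = 0
The P-positions (g = 0) in 0..10 are 0, 1, 2, 9, 10.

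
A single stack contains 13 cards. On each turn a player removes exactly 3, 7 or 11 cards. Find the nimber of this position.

1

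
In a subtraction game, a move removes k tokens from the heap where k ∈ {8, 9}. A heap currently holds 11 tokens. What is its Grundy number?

1

Grundy values for subtraction set {8, 9}:
k:     0  1  2  3  4  5  6  7  8  9 10 11
g(k):  0  0  0  0  0  0  0  0  1  1  1  1
So g(11) = 1.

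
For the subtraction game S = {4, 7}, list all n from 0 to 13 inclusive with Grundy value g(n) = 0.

0, 1, 2, 3, 11, 12, 13

Grundy values for subtraction set {4, 7}:
k:     0  1  2  3  4  5  6  7  8  9 10 11 12 13
g(k):  0  0  0  0  1  1  1  1  2  2  2  0  0  0
The P-positions (g = 0) in 0..13 are 0, 1, 2, 3, 11, 12, 13.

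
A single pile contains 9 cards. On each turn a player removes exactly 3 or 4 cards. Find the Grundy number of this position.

Build the Grundy sequence with g(k) = mex{g(k−s) : s ∈ {3, 4}, s ≤ k}:
k:     0  1  2  3  4  5  6  7  8  9
g(k):  0  0  0  1  1  1  2  0  0  0
So g(9) = 0.

0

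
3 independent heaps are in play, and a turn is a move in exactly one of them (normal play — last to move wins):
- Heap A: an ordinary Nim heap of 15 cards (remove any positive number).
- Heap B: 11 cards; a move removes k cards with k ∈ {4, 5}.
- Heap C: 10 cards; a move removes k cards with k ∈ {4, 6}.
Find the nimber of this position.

15

Heap A is a plain Nim heap of size 15, so its Grundy value is 15.
For heap B, compute g(0), g(1), … with moves {4, 5}:
k:     0  1  2  3  4  5  6  7  8  9 10 11
g(k):  0  0  0  0  1  1  1  1  2  0  0  0
So g(11) = 0.
Build the Grundy sequence for heap C with g(k) = mex{g(k−s) : s ∈ {4, 6}, s ≤ k}:
k:     0  1  2  3  4  5  6  7  8  9 10
g(k):  0  0  0  0  1  1  1  1  2  2  0
So g(10) = 0.
By the Sprague-Grundy theorem, the Grundy value of a sum of independent games is the XOR of the component values.
Combined value = 15 XOR 0 XOR 0 = 15.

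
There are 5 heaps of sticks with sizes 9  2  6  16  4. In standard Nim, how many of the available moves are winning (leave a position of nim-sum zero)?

Compute the nim-sum pairwise:
9 XOR 2 = 11
11 XOR 6 = 13
13 XOR 16 = 29
29 XOR 4 = 25
The overall nim-sum is X = 25. A heap of size p has a winning move iff p XOR X < p (reduce it to p XOR X).
  9: 9 XOR 25 = 16 ≥ 9 — no move.
  2: 2 XOR 25 = 27 ≥ 2 — no move.
  6: 6 XOR 25 = 31 ≥ 6 — no move.
  16: 16 XOR 25 = 9 < 16 — winning move (to 9).
  4: 4 XOR 25 = 29 ≥ 4 — no move.
That gives 1 winning move.

1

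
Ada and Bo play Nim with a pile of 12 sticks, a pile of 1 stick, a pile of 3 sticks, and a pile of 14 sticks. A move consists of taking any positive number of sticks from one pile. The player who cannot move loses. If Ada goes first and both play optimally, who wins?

Bitwise XOR of the heap sizes:
  1100  (12)
  0001  (1)
  0011  (3)
  1110  (14)
  ----
  0000  (0)
The nim-sum is 0, so this is a P-position: the player to move is in a losing position under optimal play; Ada is about to move from it and so loses — Bo wins.

Bo wins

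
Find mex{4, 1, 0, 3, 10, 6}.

2

The values 0, 1 are all present; 2 is the first non-negative integer missing from the set.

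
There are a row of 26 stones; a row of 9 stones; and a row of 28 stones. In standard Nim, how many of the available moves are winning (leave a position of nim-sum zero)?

Nim-sum: 26 ⊕ 9 ⊕ 28 = 15.
The overall nim-sum is X = 15. A row of size p has a winning move iff p XOR X < p (reduce it to p XOR X).
  26: 26 XOR 15 = 21 < 26 — winning move (to 21).
  9: 9 XOR 15 = 6 < 9 — winning move (to 6).
  28: 28 XOR 15 = 19 < 28 — winning move (to 19).
That gives 3 winning moves.

3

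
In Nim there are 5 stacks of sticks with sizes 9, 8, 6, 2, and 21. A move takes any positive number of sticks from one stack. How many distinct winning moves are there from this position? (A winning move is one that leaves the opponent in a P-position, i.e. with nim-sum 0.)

Compute the nim-sum pairwise:
9 ⊕ 8 = 1
1 ⊕ 6 = 7
7 ⊕ 2 = 5
5 ⊕ 21 = 16
The overall nim-sum is X = 16. A stack of size p has a winning move iff p XOR X < p (reduce it to p XOR X).
  9: 9 XOR 16 = 25 ≥ 9 — no move.
  8: 8 XOR 16 = 24 ≥ 8 — no move.
  6: 6 XOR 16 = 22 ≥ 6 — no move.
  2: 2 XOR 16 = 18 ≥ 2 — no move.
  21: 21 XOR 16 = 5 < 21 — winning move (to 5).
That gives 1 winning move.

1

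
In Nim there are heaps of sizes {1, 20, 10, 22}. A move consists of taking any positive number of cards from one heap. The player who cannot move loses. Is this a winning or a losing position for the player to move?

Winning position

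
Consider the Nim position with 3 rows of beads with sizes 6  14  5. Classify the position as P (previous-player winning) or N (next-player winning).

Bitwise XOR of the heap sizes:
  0110  (6)
  1110  (14)
  0101  (5)
  ----
  1101  (13)
The nim-sum is 13 ≠ 0, so this is an N-position: the player to move can win.

N-position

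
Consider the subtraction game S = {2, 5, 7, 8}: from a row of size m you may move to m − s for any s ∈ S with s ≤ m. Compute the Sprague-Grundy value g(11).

Grundy values for subtraction set {2, 5, 7, 8}:
g(0) = mex{} = 0
g(1) = mex{} = 0
g(2) = mex{0} = 1
g(3) = mex{0} = 1
g(4) = mex{1} = 0
g(5) = mex{0,1} = 2
g(6) = mex{0} = 1
g(7) = mex{0,1,2} = 3
g(8) = mex{0,1} = 2
g(9) = mex{0,1,3} = 2
g(10) = mex{1,2} = 0
g(11) = mex{0,1,2} = 3
So g(11) = 3.

3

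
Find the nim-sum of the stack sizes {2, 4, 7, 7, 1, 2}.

Compute the nim-sum pairwise:
2 ⊕ 4 = 6
6 ⊕ 7 = 1
1 ⊕ 7 = 6
6 ⊕ 1 = 7
7 ⊕ 2 = 5

5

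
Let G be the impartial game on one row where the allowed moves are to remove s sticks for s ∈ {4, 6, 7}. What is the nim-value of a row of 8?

Grundy values for subtraction set {4, 6, 7}:
g(0) = mex{} = 0
g(1) = mex{} = 0
g(2) = mex{} = 0
g(3) = mex{} = 0
g(4) = mex{0} = 1
g(5) = mex{0} = 1
g(6) = mex{0} = 1
g(7) = mex{0} = 1
g(8) = mex{0,1} = 2
So g(8) = 2.

2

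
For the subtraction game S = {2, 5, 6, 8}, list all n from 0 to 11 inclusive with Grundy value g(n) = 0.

0, 1, 4, 11

Compute g(0), g(1), … for moves {2, 5, 6, 8}:
k:     0  1  2  3  4  5  6  7  8  9 10 11
g(k):  0  0  1  1  0  2  1  3  2  2  3  0
The P-positions (g = 0) in 0..11 are 0, 1, 4, 11.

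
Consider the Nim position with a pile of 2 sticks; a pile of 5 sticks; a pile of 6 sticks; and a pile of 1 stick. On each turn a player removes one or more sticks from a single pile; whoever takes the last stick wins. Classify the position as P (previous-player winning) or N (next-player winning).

Write each in binary and XOR column by column:
  010  (2)
  101  (5)
  110  (6)
  001  (1)
  ---
  000  (0)
The nim-sum is 0, so this is a P-position: the player to move is in a losing position under optimal play.

P-position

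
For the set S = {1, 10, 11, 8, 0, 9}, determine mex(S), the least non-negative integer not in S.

2

The values 0, 1 are all present; 2 is the first non-negative integer missing from the set.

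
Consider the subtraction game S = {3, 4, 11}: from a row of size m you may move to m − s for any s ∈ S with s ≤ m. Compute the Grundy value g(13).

Compute g(0), g(1), … for moves {3, 4, 11}:
k:     0  1  2  3  4  5  6  7  8  9 10 11 12 13
g(k):  0  0  0  1  1  1  2  0  0  0  1  1  1  2
So g(13) = 2.

2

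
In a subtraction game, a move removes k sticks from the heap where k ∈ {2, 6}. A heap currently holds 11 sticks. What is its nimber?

Build the Grundy sequence with g(k) = mex{g(k−s) : s ∈ {2, 6}, s ≤ k}:
g(0) = mex{} = 0
g(1) = mex{} = 0
g(2) = mex{0} = 1
g(3) = mex{0} = 1
g(4) = mex{1} = 0
g(5) = mex{1} = 0
g(6) = mex{0} = 1
g(7) = mex{0} = 1
g(8) = mex{1} = 0
g(9) = mex{1} = 0
g(10) = mex{0} = 1
g(11) = mex{0} = 1
So g(11) = 1.

1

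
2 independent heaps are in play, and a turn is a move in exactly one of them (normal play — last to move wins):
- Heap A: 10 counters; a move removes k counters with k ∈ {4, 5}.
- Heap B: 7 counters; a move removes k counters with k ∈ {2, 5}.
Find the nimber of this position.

0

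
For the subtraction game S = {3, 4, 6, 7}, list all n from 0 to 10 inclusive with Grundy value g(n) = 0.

Build the Grundy sequence with g(k) = mex{g(k−s) : s ∈ {3, 4, 6, 7}, s ≤ k}:
k:     0  1  2  3  4  5  6  7  8  9 10
g(k):  0  0  0  1  1  1  2  2  2  3  0
The P-positions (g = 0) in 0..10 are 0, 1, 2, 10.

0, 1, 2, 10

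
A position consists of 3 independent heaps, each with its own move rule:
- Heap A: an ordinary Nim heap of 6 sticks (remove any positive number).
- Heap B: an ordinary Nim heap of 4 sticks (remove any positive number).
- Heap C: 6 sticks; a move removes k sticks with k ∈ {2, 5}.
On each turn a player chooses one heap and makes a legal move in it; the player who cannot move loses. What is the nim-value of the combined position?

Heap A is a plain Nim heap of size 6, so its Grundy value is 6.
Heap B is a plain Nim heap of size 4, so its Grundy value is 4.
For heap C, compute g(0), g(1), … with moves {2, 5}:
g(0) = mex{} = 0
g(1) = mex{} = 0
g(2) = mex{0} = 1
g(3) = mex{0} = 1
g(4) = mex{1} = 0
g(5) = mex{0,1} = 2
g(6) = mex{0} = 1
So g(6) = 1.
By the Sprague-Grundy theorem, the Grundy value of a sum of independent games is the XOR of the component values.
Combined value = 6 ⊕ 4 ⊕ 1 = 3.

3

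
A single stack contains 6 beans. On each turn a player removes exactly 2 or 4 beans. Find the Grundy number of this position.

Compute g(0), g(1), … for moves {2, 4}:
k:     0  1  2  3  4  5  6
g(k):  0  0  1  1  2  2  0
So g(6) = 0.

0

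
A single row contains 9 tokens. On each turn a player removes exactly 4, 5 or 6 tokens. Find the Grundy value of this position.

2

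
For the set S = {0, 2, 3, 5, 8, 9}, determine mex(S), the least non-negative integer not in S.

0 is in the set but 1 is not, so the mex is 1.

1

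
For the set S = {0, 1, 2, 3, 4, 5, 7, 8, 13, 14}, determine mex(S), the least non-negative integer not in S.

The values 0, 1, 2, 3, 4, 5 are all present; 6 is the first non-negative integer missing from the set.

6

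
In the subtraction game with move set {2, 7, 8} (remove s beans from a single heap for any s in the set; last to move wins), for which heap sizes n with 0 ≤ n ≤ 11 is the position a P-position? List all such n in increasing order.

0, 1, 4, 5, 10

Build the Grundy sequence with g(k) = mex{g(k−s) : s ∈ {2, 7, 8}, s ≤ k}:
k:     0  1  2  3  4  5  6  7  8  9 10 11
g(k):  0  0  1  1  0  0  1  1  2  2  0  3
The P-positions (g = 0) in 0..11 are 0, 1, 4, 5, 10.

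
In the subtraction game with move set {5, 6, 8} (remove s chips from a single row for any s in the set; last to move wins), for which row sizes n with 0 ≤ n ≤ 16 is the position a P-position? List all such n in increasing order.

0, 1, 2, 3, 4, 13, 14, 15, 16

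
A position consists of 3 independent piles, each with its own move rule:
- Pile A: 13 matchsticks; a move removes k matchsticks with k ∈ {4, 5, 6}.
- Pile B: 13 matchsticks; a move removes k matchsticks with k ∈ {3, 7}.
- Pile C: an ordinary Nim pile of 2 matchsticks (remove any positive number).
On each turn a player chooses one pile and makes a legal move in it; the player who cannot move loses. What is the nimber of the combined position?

3

For pile A, compute g(0), g(1), … with moves {4, 5, 6}:
k:     0  1  2  3  4  5  6  7  8  9 10 11 12 13
g(k):  0  0  0  0  1  1  1  1  2  2  0  0  0  0
So g(13) = 0.
For pile B, compute g(0), g(1), … with moves {3, 7}:
k:     0  1  2  3  4  5  6  7  8  9 10 11 12 13
g(k):  0  0  0  1  1  1  0  2  2  1  0  0  0  1
So g(13) = 1.
Pile C is a plain Nim pile of size 2, so its Grundy value is 2.
The value of a disjunctive sum is the nim-sum of the parts.
Combined value = 0 XOR 1 XOR 2 = 3.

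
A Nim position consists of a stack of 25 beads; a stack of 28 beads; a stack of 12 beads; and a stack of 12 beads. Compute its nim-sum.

5

Compute the nim-sum pairwise:
25 ⊕ 28 = 5
5 ⊕ 12 = 9
9 ⊕ 12 = 5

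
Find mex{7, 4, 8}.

0

0 is not in the set, so the mex is 0.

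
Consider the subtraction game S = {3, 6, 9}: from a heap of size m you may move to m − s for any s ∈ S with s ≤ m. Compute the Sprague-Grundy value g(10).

Compute g(0), g(1), … for moves {3, 6, 9}:
g(0) = mex{} = 0
g(1) = mex{} = 0
g(2) = mex{} = 0
g(3) = mex{0} = 1
g(4) = mex{0} = 1
g(5) = mex{0} = 1
g(6) = mex{0,1} = 2
g(7) = mex{0,1} = 2
g(8) = mex{0,1} = 2
g(9) = mex{0,1,2} = 3
g(10) = mex{0,1,2} = 3
So g(10) = 3.

3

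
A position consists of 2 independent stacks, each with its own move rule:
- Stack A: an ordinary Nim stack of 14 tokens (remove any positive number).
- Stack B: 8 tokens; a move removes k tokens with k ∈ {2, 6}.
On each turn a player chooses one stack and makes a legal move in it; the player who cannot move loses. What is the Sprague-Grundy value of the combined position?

Stack A is a plain Nim stack of size 14, so its Grundy value is 14.
For stack B, compute g(0), g(1), … with moves {2, 6}:
k:     0  1  2  3  4  5  6  7  8
g(k):  0  0  1  1  0  0  1  1  0
So g(8) = 0.
The value of a disjunctive sum is the nim-sum of the parts.
Combined value = 14 ⊕ 0 = 14.

14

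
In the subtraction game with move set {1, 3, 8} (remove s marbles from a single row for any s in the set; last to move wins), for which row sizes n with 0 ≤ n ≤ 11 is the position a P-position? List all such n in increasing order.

Compute g(0), g(1), … for moves {1, 3, 8}:
g(0) = mex{} = 0
g(1) = mex{0} = 1
g(2) = mex{1} = 0
g(3) = mex{0} = 1
g(4) = mex{1} = 0
g(5) = mex{0} = 1
g(6) = mex{1} = 0
g(7) = mex{0} = 1
g(8) = mex{0,1} = 2
g(9) = mex{0,1,2} = 3
g(10) = mex{0,1,3} = 2
g(11) = mex{1,2} = 0
The P-positions (g = 0) in 0..11 are 0, 2, 4, 6, 11.

0, 2, 4, 6, 11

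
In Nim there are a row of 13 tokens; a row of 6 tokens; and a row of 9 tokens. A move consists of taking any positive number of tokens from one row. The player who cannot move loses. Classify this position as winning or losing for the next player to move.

In binary:
  1101  (13)
  0110  (6)
  1001  (9)
  ----
  0010  (2)
The nim-sum is 2 ≠ 0, so this is an N-position: the player to move can win.

Winning position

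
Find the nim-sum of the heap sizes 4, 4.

0

Compute the nim-sum pairwise:
4 XOR 4 = 0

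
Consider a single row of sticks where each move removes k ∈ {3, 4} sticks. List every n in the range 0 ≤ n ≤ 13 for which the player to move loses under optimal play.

0, 1, 2, 7, 8, 9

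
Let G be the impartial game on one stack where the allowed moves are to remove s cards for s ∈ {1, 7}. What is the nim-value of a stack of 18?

Build the Grundy sequence with g(k) = mex{g(k−s) : s ∈ {1, 7}, s ≤ k}:
k:     0  1  2  3  4  5  6  7  8  9 10 11 12 13 14 15 16 17 18
g(k):  0  1  0  1  0  1  0  1  0  1  0  1  0  1  0  1  0  1  0
So g(18) = 0.

0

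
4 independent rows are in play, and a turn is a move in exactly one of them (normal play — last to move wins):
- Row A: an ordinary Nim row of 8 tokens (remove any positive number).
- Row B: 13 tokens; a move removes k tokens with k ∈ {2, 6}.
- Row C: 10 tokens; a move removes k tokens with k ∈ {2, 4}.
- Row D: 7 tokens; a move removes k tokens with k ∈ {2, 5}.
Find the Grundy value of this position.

10

Row A is a plain Nim row of size 8, so its Grundy value is 8.
Build the Grundy sequence for row B with g(k) = mex{g(k−s) : s ∈ {2, 6}, s ≤ k}:
g(0) = mex{} = 0
g(1) = mex{} = 0
g(2) = mex{0} = 1
g(3) = mex{0} = 1
g(4) = mex{1} = 0
g(5) = mex{1} = 0
g(6) = mex{0} = 1
g(7) = mex{0} = 1
g(8) = mex{1} = 0
g(9) = mex{1} = 0
g(10) = mex{0} = 1
g(11) = mex{0} = 1
g(12) = mex{1} = 0
g(13) = mex{1} = 0
So g(13) = 0.
Grundy values for row C (subtraction set {2, 4}):
g(0) = mex{} = 0
g(1) = mex{} = 0
g(2) = mex{0} = 1
g(3) = mex{0} = 1
g(4) = mex{0,1} = 2
g(5) = mex{0,1} = 2
g(6) = mex{1,2} = 0
g(7) = mex{1,2} = 0
g(8) = mex{0,2} = 1
g(9) = mex{0,2} = 1
g(10) = mex{0,1} = 2
So g(10) = 2.
Grundy values for row D (subtraction set {2, 5}):
g(0) = mex{} = 0
g(1) = mex{} = 0
g(2) = mex{0} = 1
g(3) = mex{0} = 1
g(4) = mex{1} = 0
g(5) = mex{0,1} = 2
g(6) = mex{0} = 1
g(7) = mex{1,2} = 0
So g(7) = 0.
By the Sprague-Grundy theorem, the Grundy value of a sum of independent games is the XOR of the component values.
Combined value = 8 ⊕ 0 ⊕ 2 ⊕ 0 = 10.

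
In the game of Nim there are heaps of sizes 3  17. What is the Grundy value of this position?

18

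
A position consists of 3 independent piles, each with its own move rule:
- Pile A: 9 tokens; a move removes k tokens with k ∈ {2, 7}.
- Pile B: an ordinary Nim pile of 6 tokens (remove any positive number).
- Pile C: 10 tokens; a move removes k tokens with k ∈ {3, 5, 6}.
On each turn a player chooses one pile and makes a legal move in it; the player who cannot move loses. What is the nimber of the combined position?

For pile A, compute g(0), g(1), … with moves {2, 7}:
k:     0  1  2  3  4  5  6  7  8  9
g(k):  0  0  1  1  0  0  1  1  2  0
So g(9) = 0.
Pile B is a plain Nim pile of size 6, so its Grundy value is 6.
Grundy values for pile C (subtraction set {3, 5, 6}):
g(0) = mex{} = 0
g(1) = mex{} = 0
g(2) = mex{} = 0
g(3) = mex{0} = 1
g(4) = mex{0} = 1
g(5) = mex{0} = 1
g(6) = mex{0,1} = 2
g(7) = mex{0,1} = 2
g(8) = mex{0,1} = 2
g(9) = mex{1,2} = 0
g(10) = mex{1,2} = 0
So g(10) = 0.
By the Sprague-Grundy theorem, the Grundy value of a sum of independent games is the XOR of the component values.
Combined value = 0 XOR 6 XOR 0 = 6.

6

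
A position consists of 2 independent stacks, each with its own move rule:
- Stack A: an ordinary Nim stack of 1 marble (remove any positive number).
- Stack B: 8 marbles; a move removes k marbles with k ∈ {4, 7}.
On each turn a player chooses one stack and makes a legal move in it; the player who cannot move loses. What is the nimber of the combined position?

3

Stack A is a plain Nim stack of size 1, so its Grundy value is 1.
For stack B, compute g(0), g(1), … with moves {4, 7}:
g(0) = mex{} = 0
g(1) = mex{} = 0
g(2) = mex{} = 0
g(3) = mex{} = 0
g(4) = mex{0} = 1
g(5) = mex{0} = 1
g(6) = mex{0} = 1
g(7) = mex{0} = 1
g(8) = mex{0,1} = 2
So g(8) = 2.
The value of a disjunctive sum is the nim-sum of the parts.
Combined value = 1 XOR 2 = 3.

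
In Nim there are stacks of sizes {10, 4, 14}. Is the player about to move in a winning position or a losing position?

Losing position

Write each in binary and XOR column by column:
  1010  (10)
  0100  (4)
  1110  (14)
  ----
  0000  (0)
The nim-sum is 0, so this is a P-position: the player to move is in a losing position under optimal play.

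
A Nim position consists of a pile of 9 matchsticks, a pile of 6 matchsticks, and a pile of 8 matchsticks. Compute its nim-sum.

7

Nim-sum: 9 ⊕ 6 ⊕ 8 = 7.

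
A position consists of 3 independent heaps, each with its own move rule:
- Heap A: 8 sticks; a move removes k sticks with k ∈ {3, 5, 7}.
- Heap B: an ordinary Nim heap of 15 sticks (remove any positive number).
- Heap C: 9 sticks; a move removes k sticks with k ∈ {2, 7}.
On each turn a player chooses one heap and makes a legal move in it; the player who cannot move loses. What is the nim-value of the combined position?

13

Grundy values for heap A (subtraction set {3, 5, 7}):
k:     0  1  2  3  4  5  6  7  8
g(k):  0  0  0  1  1  1  2  2  2
So g(8) = 2.
Heap B is a plain Nim heap of size 15, so its Grundy value is 15.
For heap C, compute g(0), g(1), … with moves {2, 7}:
k:     0  1  2  3  4  5  6  7  8  9
g(k):  0  0  1  1  0  0  1  1  2  0
So g(9) = 0.
The value of a disjunctive sum is the nim-sum of the parts.
Combined value = 2 ⊕ 15 ⊕ 0 = 13.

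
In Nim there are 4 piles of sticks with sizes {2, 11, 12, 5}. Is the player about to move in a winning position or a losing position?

Nim-sum: 2 ^ 11 ^ 12 ^ 5 = 0.
The nim-sum is 0, so this is a P-position: the player to move is in a losing position under optimal play.

Losing position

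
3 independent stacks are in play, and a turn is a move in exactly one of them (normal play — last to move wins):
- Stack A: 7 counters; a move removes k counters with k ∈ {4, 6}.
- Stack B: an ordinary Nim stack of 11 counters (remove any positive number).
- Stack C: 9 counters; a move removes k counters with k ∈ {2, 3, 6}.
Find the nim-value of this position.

Grundy values for stack A (subtraction set {4, 6}):
g(0) = mex{} = 0
g(1) = mex{} = 0
g(2) = mex{} = 0
g(3) = mex{} = 0
g(4) = mex{0} = 1
g(5) = mex{0} = 1
g(6) = mex{0} = 1
g(7) = mex{0} = 1
So g(7) = 1.
Stack B is a plain Nim stack of size 11, so its Grundy value is 11.
For stack C, compute g(0), g(1), … with moves {2, 3, 6}:
k:     0  1  2  3  4  5  6  7  8  9
g(k):  0  0  1  1  2  0  3  1  2  0
So g(9) = 0.
By the Sprague-Grundy theorem, the Grundy value of a sum of independent games is the XOR of the component values.
Combined value = 1 ⊕ 11 ⊕ 0 = 10.

10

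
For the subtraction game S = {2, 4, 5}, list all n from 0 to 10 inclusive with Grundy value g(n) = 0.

0, 1, 7, 8

Compute g(0), g(1), … for moves {2, 4, 5}:
k:     0  1  2  3  4  5  6  7  8  9 10
g(k):  0  0  1  1  2  2  3  0  0  1  1
The P-positions (g = 0) in 0..10 are 0, 1, 7, 8.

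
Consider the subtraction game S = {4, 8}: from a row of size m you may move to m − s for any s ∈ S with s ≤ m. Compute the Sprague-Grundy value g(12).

Compute g(0), g(1), … for moves {4, 8}:
k:     0  1  2  3  4  5  6  7  8  9 10 11 12
g(k):  0  0  0  0  1  1  1  1  2  2  2  2  0
So g(12) = 0.

0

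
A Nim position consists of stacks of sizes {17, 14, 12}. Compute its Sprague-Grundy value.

Compute the nim-sum pairwise:
17 XOR 14 = 31
31 XOR 12 = 19

19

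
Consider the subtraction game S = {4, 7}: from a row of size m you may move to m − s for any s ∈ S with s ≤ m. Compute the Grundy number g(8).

2

Build the Grundy sequence with g(k) = mex{g(k−s) : s ∈ {4, 7}, s ≤ k}:
k:     0  1  2  3  4  5  6  7  8
g(k):  0  0  0  0  1  1  1  1  2
So g(8) = 2.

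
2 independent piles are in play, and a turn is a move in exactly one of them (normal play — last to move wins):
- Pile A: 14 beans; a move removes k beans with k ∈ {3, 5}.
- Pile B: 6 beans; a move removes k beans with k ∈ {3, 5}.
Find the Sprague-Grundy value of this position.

Grundy values for pile A (subtraction set {3, 5}):
g(0) = mex{} = 0
g(1) = mex{} = 0
g(2) = mex{} = 0
g(3) = mex{0} = 1
g(4) = mex{0} = 1
g(5) = mex{0} = 1
g(6) = mex{0,1} = 2
g(7) = mex{0,1} = 2
g(8) = mex{1} = 0
g(9) = mex{1,2} = 0
g(10) = mex{1,2} = 0
g(11) = mex{0,2} = 1
g(12) = mex{0,2} = 1
g(13) = mex{0} = 1
g(14) = mex{0,1} = 2
So g(14) = 2.
Grundy values for pile B (subtraction set {3, 5}):
g(0) = mex{} = 0
g(1) = mex{} = 0
g(2) = mex{} = 0
g(3) = mex{0} = 1
g(4) = mex{0} = 1
g(5) = mex{0} = 1
g(6) = mex{0,1} = 2
So g(6) = 2.
The value of a disjunctive sum is the nim-sum of the parts.
Combined value = 2 XOR 2 = 0.

0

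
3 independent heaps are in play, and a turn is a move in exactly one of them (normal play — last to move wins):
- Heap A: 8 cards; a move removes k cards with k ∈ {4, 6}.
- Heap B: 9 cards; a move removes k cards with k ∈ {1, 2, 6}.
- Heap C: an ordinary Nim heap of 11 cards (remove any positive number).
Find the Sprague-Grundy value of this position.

11

Grundy values for heap A (subtraction set {4, 6}):
k:     0  1  2  3  4  5  6  7  8
g(k):  0  0  0  0  1  1  1  1  2
So g(8) = 2.
Build the Grundy sequence for heap B with g(k) = mex{g(k−s) : s ∈ {1, 2, 6}, s ≤ k}:
g(0) = mex{} = 0
g(1) = mex{0} = 1
g(2) = mex{0,1} = 2
g(3) = mex{1,2} = 0
g(4) = mex{0,2} = 1
g(5) = mex{0,1} = 2
g(6) = mex{0,1,2} = 3
g(7) = mex{1,2,3} = 0
g(8) = mex{0,2,3} = 1
g(9) = mex{0,1} = 2
So g(9) = 2.
Heap C is a plain Nim heap of size 11, so its Grundy value is 11.
By the Sprague-Grundy theorem, the Grundy value of a sum of independent games is the XOR of the component values.
Combined value = 2 ⊕ 2 ⊕ 11 = 11.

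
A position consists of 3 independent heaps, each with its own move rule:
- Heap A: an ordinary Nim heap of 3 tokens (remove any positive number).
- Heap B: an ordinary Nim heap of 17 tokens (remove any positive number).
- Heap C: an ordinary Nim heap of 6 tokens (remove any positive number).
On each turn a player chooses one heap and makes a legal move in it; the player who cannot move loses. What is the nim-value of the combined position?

20

Heap A is a plain Nim heap of size 3, so its Grundy value is 3.
Heap B is a plain Nim heap of size 17, so its Grundy value is 17.
Heap C is a plain Nim heap of size 6, so its Grundy value is 6.
The value of a disjunctive sum is the nim-sum of the parts.
Combined value = 3 ⊕ 17 ⊕ 6 = 20.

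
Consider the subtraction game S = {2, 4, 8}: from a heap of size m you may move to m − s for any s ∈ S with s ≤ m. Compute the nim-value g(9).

1

Compute g(0), g(1), … for moves {2, 4, 8}:
k:     0  1  2  3  4  5  6  7  8  9
g(k):  0  0  1  1  2  2  0  0  1  1
So g(9) = 1.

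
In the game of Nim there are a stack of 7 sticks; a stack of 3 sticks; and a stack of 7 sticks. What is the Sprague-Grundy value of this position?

Compute the nim-sum pairwise:
7 XOR 3 = 4
4 XOR 7 = 3

3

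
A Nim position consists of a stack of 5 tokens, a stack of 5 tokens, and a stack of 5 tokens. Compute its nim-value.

5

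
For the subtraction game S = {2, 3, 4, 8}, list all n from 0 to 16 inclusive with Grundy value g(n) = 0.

0, 1, 6, 7, 12, 13

Compute g(0), g(1), … for moves {2, 3, 4, 8}:
k:     0  1  2  3  4  5  6  7  8  9 10 11 12 13 14 15 16
g(k):  0  0  1  1  2  2  0  0  1  1  2  2  0  0  1  1  2
The P-positions (g = 0) in 0..16 are 0, 1, 6, 7, 12, 13.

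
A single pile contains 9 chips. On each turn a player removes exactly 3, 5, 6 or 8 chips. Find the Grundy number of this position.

3

Compute g(0), g(1), … for moves {3, 5, 6, 8}:
k:     0  1  2  3  4  5  6  7  8  9
g(k):  0  0  0  1  1  1  2  2  2  3
So g(9) = 3.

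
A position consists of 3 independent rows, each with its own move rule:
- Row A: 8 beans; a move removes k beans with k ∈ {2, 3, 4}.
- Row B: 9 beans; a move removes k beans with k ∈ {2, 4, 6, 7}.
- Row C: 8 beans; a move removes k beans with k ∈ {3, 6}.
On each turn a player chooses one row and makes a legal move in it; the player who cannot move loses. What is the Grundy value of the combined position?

3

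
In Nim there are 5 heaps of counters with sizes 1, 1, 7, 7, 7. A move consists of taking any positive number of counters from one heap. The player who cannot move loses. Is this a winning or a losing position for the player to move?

Compute the nim-sum pairwise:
1 XOR 1 = 0
0 XOR 7 = 7
7 XOR 7 = 0
0 XOR 7 = 7
The nim-sum is 7 ≠ 0, so this is an N-position: the player to move can win.

Winning position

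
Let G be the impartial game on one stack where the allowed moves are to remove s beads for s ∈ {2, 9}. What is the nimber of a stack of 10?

1

Grundy values for subtraction set {2, 9}:
g(0) = mex{} = 0
g(1) = mex{} = 0
g(2) = mex{0} = 1
g(3) = mex{0} = 1
g(4) = mex{1} = 0
g(5) = mex{1} = 0
g(6) = mex{0} = 1
g(7) = mex{0} = 1
g(8) = mex{1} = 0
g(9) = mex{0,1} = 2
g(10) = mex{0} = 1
So g(10) = 1.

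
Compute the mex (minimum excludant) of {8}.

0 is not in the set, so the mex is 0.

0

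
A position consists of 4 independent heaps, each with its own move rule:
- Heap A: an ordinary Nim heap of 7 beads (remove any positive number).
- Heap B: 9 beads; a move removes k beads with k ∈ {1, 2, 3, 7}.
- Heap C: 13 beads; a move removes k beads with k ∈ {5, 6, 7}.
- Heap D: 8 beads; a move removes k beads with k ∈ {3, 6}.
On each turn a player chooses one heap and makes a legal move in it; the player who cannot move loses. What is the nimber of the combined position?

4

Heap A is a plain Nim heap of size 7, so its Grundy value is 7.
Build the Grundy sequence for heap B with g(k) = mex{g(k−s) : s ∈ {1, 2, 3, 7}, s ≤ k}:
k:     0  1  2  3  4  5  6  7  8  9
g(k):  0  1  2  3  0  1  2  3  0  1
So g(9) = 1.
For heap C, compute g(0), g(1), … with moves {5, 6, 7}:
k:     0  1  2  3  4  5  6  7  8  9 10 11 12 13
g(k):  0  0  0  0  0  1  1  1  1  1  2  2  0  0
So g(13) = 0.
Grundy values for heap D (subtraction set {3, 6}):
g(0) = mex{} = 0
g(1) = mex{} = 0
g(2) = mex{} = 0
g(3) = mex{0} = 1
g(4) = mex{0} = 1
g(5) = mex{0} = 1
g(6) = mex{0,1} = 2
g(7) = mex{0,1} = 2
g(8) = mex{0,1} = 2
So g(8) = 2.
By the Sprague-Grundy theorem, the Grundy value of a sum of independent games is the XOR of the component values.
Combined value = 7 XOR 1 XOR 0 XOR 2 = 4.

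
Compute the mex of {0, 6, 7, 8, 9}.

1

0 is in the set but 1 is not, so the mex is 1.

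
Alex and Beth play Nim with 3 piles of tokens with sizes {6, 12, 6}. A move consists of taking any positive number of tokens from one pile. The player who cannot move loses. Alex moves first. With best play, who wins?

Write each in binary and XOR column by column:
  0110  (6)
  1100  (12)
  0110  (6)
  ----
  1100  (12)
The nim-sum is 12 ≠ 0, so this is an N-position: the player to move can win; Alex has a winning move.

Alex wins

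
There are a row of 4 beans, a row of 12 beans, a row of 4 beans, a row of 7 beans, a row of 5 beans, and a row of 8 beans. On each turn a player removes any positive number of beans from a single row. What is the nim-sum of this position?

Compute the nim-sum pairwise:
4 ⊕ 12 = 8
8 ⊕ 4 = 12
12 ⊕ 7 = 11
11 ⊕ 5 = 14
14 ⊕ 8 = 6

6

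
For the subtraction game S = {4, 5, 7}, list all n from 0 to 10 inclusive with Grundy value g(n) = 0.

Compute g(0), g(1), … for moves {4, 5, 7}:
g(0) = mex{} = 0
g(1) = mex{} = 0
g(2) = mex{} = 0
g(3) = mex{} = 0
g(4) = mex{0} = 1
g(5) = mex{0} = 1
g(6) = mex{0} = 1
g(7) = mex{0} = 1
g(8) = mex{0,1} = 2
g(9) = mex{0,1} = 2
g(10) = mex{0,1} = 2
The P-positions (g = 0) in 0..10 are 0, 1, 2, 3.

0, 1, 2, 3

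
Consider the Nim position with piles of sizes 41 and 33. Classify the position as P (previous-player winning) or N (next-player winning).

N-position

In binary:
  101001  (41)
  100001  (33)
  ------
  001000  (8)
The nim-sum is 8 ≠ 0, so this is an N-position: the player to move can win.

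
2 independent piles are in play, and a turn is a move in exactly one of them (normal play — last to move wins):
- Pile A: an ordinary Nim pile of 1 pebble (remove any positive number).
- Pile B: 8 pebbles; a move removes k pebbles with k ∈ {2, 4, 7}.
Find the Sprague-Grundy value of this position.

0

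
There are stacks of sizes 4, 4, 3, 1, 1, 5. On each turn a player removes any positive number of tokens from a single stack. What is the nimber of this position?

6

Nim-sum: 4 ^ 4 ^ 3 ^ 1 ^ 1 ^ 5 = 6.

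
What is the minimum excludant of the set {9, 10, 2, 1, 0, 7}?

3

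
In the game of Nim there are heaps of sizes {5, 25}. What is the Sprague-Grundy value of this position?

Write each in binary and XOR column by column:
  00101  (5)
  11001  (25)
  -----
  11100  (28)

28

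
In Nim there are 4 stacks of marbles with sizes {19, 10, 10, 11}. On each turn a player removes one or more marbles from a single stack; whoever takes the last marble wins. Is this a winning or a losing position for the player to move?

Winning position

Compute the nim-sum pairwise:
19 ⊕ 10 = 25
25 ⊕ 10 = 19
19 ⊕ 11 = 24
The nim-sum is 24 ≠ 0, so this is an N-position: the player to move can win.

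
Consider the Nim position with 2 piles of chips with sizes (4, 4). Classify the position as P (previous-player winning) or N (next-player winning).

Nim-sum: 4 ^ 4 = 0.
The nim-sum is 0, so this is a P-position: the player to move is in a losing position under optimal play.

P-position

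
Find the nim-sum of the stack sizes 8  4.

Compute the nim-sum pairwise:
8 XOR 4 = 12

12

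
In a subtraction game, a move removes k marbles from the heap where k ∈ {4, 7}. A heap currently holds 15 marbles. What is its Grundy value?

1

Build the Grundy sequence with g(k) = mex{g(k−s) : s ∈ {4, 7}, s ≤ k}:
k:     0  1  2  3  4  5  6  7  8  9 10 11 12 13 14 15
g(k):  0  0  0  0  1  1  1  1  2  2  2  0  0  0  0  1
So g(15) = 1.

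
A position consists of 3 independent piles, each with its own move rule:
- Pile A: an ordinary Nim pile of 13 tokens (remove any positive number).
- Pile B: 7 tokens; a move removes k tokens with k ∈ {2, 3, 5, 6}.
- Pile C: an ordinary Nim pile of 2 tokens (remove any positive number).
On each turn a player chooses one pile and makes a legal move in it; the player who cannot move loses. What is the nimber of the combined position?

Pile A is a plain Nim pile of size 13, so its Grundy value is 13.
For pile B, compute g(0), g(1), … with moves {2, 3, 5, 6}:
k:     0  1  2  3  4  5  6  7
g(k):  0  0  1  1  2  2  3  3
So g(7) = 3.
Pile C is a plain Nim pile of size 2, so its Grundy value is 2.
By the Sprague-Grundy theorem, the Grundy value of a sum of independent games is the XOR of the component values.
Combined value = 13 ⊕ 3 ⊕ 2 = 12.

12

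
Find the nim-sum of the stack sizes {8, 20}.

28

Bitwise XOR of the heap sizes:
  01000  (8)
  10100  (20)
  -----
  11100  (28)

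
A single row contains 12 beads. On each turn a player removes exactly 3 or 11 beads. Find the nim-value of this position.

2

Build the Grundy sequence with g(k) = mex{g(k−s) : s ∈ {3, 11}, s ≤ k}:
k:     0  1  2  3  4  5  6  7  8  9 10 11 12
g(k):  0  0  0  1  1  1  0  0  0  1  1  1  2
So g(12) = 2.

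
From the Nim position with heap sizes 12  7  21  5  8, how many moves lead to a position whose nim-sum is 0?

1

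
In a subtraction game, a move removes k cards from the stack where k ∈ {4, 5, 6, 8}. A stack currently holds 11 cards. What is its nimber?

2

Grundy values for subtraction set {4, 5, 6, 8}:
g(0) = mex{} = 0
g(1) = mex{} = 0
g(2) = mex{} = 0
g(3) = mex{} = 0
g(4) = mex{0} = 1
g(5) = mex{0} = 1
g(6) = mex{0} = 1
g(7) = mex{0} = 1
g(8) = mex{0,1} = 2
g(9) = mex{0,1} = 2
g(10) = mex{0,1} = 2
g(11) = mex{0,1} = 2
So g(11) = 2.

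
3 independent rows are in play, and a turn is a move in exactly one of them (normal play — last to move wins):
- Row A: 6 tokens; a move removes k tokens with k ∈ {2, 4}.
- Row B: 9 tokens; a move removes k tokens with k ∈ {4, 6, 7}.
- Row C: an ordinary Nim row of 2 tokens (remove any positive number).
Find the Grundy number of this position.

0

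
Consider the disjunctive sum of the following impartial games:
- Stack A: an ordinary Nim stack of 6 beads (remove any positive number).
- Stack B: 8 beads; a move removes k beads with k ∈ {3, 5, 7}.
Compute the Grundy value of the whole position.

4

Stack A is a plain Nim stack of size 6, so its Grundy value is 6.
Build the Grundy sequence for stack B with g(k) = mex{g(k−s) : s ∈ {3, 5, 7}, s ≤ k}:
g(0) = mex{} = 0
g(1) = mex{} = 0
g(2) = mex{} = 0
g(3) = mex{0} = 1
g(4) = mex{0} = 1
g(5) = mex{0} = 1
g(6) = mex{0,1} = 2
g(7) = mex{0,1} = 2
g(8) = mex{0,1} = 2
So g(8) = 2.
The value of a disjunctive sum is the nim-sum of the parts.
Combined value = 6 XOR 2 = 4.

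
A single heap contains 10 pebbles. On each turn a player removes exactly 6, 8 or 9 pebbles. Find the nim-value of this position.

Compute g(0), g(1), … for moves {6, 8, 9}:
g(0) = mex{} = 0
g(1) = mex{} = 0
g(2) = mex{} = 0
g(3) = mex{} = 0
g(4) = mex{} = 0
g(5) = mex{} = 0
g(6) = mex{0} = 1
g(7) = mex{0} = 1
g(8) = mex{0} = 1
g(9) = mex{0} = 1
g(10) = mex{0} = 1
So g(10) = 1.

1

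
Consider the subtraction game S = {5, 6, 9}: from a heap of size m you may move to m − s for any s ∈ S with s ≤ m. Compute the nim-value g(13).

2

Grundy values for subtraction set {5, 6, 9}:
g(0) = mex{} = 0
g(1) = mex{} = 0
g(2) = mex{} = 0
g(3) = mex{} = 0
g(4) = mex{} = 0
g(5) = mex{0} = 1
g(6) = mex{0} = 1
g(7) = mex{0} = 1
g(8) = mex{0} = 1
g(9) = mex{0} = 1
g(10) = mex{0,1} = 2
g(11) = mex{0,1} = 2
g(12) = mex{0,1} = 2
g(13) = mex{0,1} = 2
So g(13) = 2.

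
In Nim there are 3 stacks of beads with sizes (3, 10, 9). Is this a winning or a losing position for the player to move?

Compute the nim-sum pairwise:
3 XOR 10 = 9
9 XOR 9 = 0
The nim-sum is 0, so this is a P-position: the player to move is in a losing position under optimal play.

Losing position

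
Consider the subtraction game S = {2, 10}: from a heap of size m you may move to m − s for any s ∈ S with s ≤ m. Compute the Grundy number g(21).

Compute g(0), g(1), … for moves {2, 10}:
k:     0  1  2  3  4  5  6  7  8  9 10 11 12 13 14 15 16 17 18 19 20 21
g(k):  0  0  1  1  0  0  1  1  0  0  1  1  0  0  1  1  0  0  1  1  0  0
So g(21) = 0.

0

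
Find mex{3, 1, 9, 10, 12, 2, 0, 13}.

4

The values 0, 1, 2, 3 are all present; 4 is the first non-negative integer missing from the set.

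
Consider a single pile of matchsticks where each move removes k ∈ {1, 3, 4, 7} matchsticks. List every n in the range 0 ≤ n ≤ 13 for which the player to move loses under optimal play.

0, 2, 8, 10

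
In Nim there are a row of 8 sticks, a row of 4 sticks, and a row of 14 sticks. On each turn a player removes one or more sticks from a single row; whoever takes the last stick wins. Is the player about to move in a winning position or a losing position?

In binary:
  1000  (8)
  0100  (4)
  1110  (14)
  ----
  0010  (2)
The nim-sum is 2 ≠ 0, so this is an N-position: the player to move can win.

Winning position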